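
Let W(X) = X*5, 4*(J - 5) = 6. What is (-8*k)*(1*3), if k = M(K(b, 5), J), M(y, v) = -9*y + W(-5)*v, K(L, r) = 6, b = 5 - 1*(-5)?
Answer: 5196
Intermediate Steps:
J = 13/2 (J = 5 + (¼)*6 = 5 + 3/2 = 13/2 ≈ 6.5000)
b = 10 (b = 5 + 5 = 10)
W(X) = 5*X
M(y, v) = -25*v - 9*y (M(y, v) = -9*y + (5*(-5))*v = -9*y - 25*v = -25*v - 9*y)
k = -433/2 (k = -25*13/2 - 9*6 = -325/2 - 54 = -433/2 ≈ -216.50)
(-8*k)*(1*3) = (-8*(-433/2))*(1*3) = 1732*3 = 5196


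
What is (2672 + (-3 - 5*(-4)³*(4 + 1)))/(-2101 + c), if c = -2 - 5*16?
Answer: -4269/2183 ≈ -1.9556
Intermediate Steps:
c = -82 (c = -2 - 80 = -82)
(2672 + (-3 - 5*(-4)³*(4 + 1)))/(-2101 + c) = (2672 + (-3 - 5*(-4)³*(4 + 1)))/(-2101 - 82) = (2672 + (-3 - (-320)*5))/(-2183) = (2672 + (-3 - 5*(-320)))*(-1/2183) = (2672 + (-3 + 1600))*(-1/2183) = (2672 + 1597)*(-1/2183) = 4269*(-1/2183) = -4269/2183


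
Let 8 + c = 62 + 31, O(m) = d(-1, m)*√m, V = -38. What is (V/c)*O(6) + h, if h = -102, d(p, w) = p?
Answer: -102 + 38*√6/85 ≈ -100.90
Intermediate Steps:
O(m) = -√m
c = 85 (c = -8 + (62 + 31) = -8 + 93 = 85)
(V/c)*O(6) + h = (-38/85)*(-√6) - 102 = (-38*1/85)*(-√6) - 102 = -(-38)*√6/85 - 102 = 38*√6/85 - 102 = -102 + 38*√6/85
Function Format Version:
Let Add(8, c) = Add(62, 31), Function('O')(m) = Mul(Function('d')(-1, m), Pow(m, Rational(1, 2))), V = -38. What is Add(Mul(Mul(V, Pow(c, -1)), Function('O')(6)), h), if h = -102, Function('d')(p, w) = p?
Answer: Add(-102, Mul(Rational(38, 85), Pow(6, Rational(1, 2)))) ≈ -100.90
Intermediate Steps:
Function('O')(m) = Mul(-1, Pow(m, Rational(1, 2)))
c = 85 (c = Add(-8, Add(62, 31)) = Add(-8, 93) = 85)
Add(Mul(Mul(V, Pow(c, -1)), Function('O')(6)), h) = Add(Mul(Mul(-38, Pow(85, -1)), Mul(-1, Pow(6, Rational(1, 2)))), -102) = Add(Mul(Mul(-38, Rational(1, 85)), Mul(-1, Pow(6, Rational(1, 2)))), -102) = Add(Mul(Rational(-38, 85), Mul(-1, Pow(6, Rational(1, 2)))), -102) = Add(Mul(Rational(38, 85), Pow(6, Rational(1, 2))), -102) = Add(-102, Mul(Rational(38, 85), Pow(6, Rational(1, 2))))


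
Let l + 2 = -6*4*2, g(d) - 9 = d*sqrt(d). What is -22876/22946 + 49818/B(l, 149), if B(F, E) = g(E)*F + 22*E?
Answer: -3432703656500/3385303246831 - 92786025*sqrt(149)/2065468729 ≈ -1.5624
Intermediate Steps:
g(d) = 9 + d**(3/2) (g(d) = 9 + d*sqrt(d) = 9 + d**(3/2))
l = -50 (l = -2 - 6*4*2 = -2 - 24*2 = -2 - 48 = -50)
B(F, E) = 22*E + F*(9 + E**(3/2)) (B(F, E) = (9 + E**(3/2))*F + 22*E = F*(9 + E**(3/2)) + 22*E = 22*E + F*(9 + E**(3/2)))
-22876/22946 + 49818/B(l, 149) = -22876/22946 + 49818/(22*149 - 50*(9 + 149**(3/2))) = -22876*1/22946 + 49818/(3278 - 50*(9 + 149*sqrt(149))) = -1634/1639 + 49818/(3278 + (-450 - 7450*sqrt(149))) = -1634/1639 + 49818/(2828 - 7450*sqrt(149))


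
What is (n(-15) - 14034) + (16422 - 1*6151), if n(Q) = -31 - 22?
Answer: -3816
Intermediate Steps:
n(Q) = -53
(n(-15) - 14034) + (16422 - 1*6151) = (-53 - 14034) + (16422 - 1*6151) = -14087 + (16422 - 6151) = -14087 + 10271 = -3816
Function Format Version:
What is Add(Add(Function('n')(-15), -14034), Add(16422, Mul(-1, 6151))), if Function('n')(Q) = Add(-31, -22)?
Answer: -3816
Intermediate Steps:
Function('n')(Q) = -53
Add(Add(Function('n')(-15), -14034), Add(16422, Mul(-1, 6151))) = Add(Add(-53, -14034), Add(16422, Mul(-1, 6151))) = Add(-14087, Add(16422, -6151)) = Add(-14087, 10271) = -3816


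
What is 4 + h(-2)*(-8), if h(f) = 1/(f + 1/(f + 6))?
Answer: 60/7 ≈ 8.5714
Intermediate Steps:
h(f) = 1/(f + 1/(6 + f))
4 + h(-2)*(-8) = 4 + ((6 - 2)/(1 + (-2)**2 + 6*(-2)))*(-8) = 4 + (4/(1 + 4 - 12))*(-8) = 4 + (4/(-7))*(-8) = 4 - 1/7*4*(-8) = 4 - 4/7*(-8) = 4 + 32/7 = 60/7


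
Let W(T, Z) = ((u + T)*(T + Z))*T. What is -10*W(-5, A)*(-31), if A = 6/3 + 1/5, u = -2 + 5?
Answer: -8680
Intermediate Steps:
u = 3
A = 11/5 (A = 6*(1/3) + 1*(1/5) = 2 + 1/5 = 11/5 ≈ 2.2000)
W(T, Z) = T*(3 + T)*(T + Z) (W(T, Z) = ((3 + T)*(T + Z))*T = T*(3 + T)*(T + Z))
-10*W(-5, A)*(-31) = -(-50)*((-5)**2 + 3*(-5) + 3*(11/5) - 5*11/5)*(-31) = -(-50)*(25 - 15 + 33/5 - 11)*(-31) = -(-50)*28/5*(-31) = -10*(-28)*(-31) = 280*(-31) = -8680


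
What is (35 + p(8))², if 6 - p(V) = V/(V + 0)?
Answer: 1600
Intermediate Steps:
p(V) = 5 (p(V) = 6 - V/(V + 0) = 6 - V/V = 6 - 1*1 = 6 - 1 = 5)
(35 + p(8))² = (35 + 5)² = 40² = 1600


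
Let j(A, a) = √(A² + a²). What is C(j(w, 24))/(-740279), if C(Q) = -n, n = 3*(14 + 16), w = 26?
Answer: 90/740279 ≈ 0.00012158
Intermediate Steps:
n = 90 (n = 3*30 = 90)
C(Q) = -90 (C(Q) = -1*90 = -90)
C(j(w, 24))/(-740279) = -90/(-740279) = -90*(-1/740279) = 90/740279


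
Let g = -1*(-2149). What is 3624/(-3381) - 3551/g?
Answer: -942567/345989 ≈ -2.7243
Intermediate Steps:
g = 2149
3624/(-3381) - 3551/g = 3624/(-3381) - 3551/2149 = 3624*(-1/3381) - 3551*1/2149 = -1208/1127 - 3551/2149 = -942567/345989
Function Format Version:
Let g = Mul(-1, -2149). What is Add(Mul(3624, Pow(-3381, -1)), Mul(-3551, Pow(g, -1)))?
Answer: Rational(-942567, 345989) ≈ -2.7243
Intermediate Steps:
g = 2149
Add(Mul(3624, Pow(-3381, -1)), Mul(-3551, Pow(g, -1))) = Add(Mul(3624, Pow(-3381, -1)), Mul(-3551, Pow(2149, -1))) = Add(Mul(3624, Rational(-1, 3381)), Mul(-3551, Rational(1, 2149))) = Add(Rational(-1208, 1127), Rational(-3551, 2149)) = Rational(-942567, 345989)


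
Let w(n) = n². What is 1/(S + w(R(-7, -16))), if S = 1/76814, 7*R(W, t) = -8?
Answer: 3763886/4916145 ≈ 0.76562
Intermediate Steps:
R(W, t) = -8/7 (R(W, t) = (⅐)*(-8) = -8/7)
S = 1/76814 ≈ 1.3018e-5
1/(S + w(R(-7, -16))) = 1/(1/76814 + (-8/7)²) = 1/(1/76814 + 64/49) = 1/(4916145/3763886) = 3763886/4916145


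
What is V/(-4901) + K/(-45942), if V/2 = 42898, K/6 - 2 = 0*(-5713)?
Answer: -50534598/2886689 ≈ -17.506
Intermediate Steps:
K = 12 (K = 12 + 6*(0*(-5713)) = 12 + 6*0 = 12 + 0 = 12)
V = 85796 (V = 2*42898 = 85796)
V/(-4901) + K/(-45942) = 85796/(-4901) + 12/(-45942) = 85796*(-1/4901) + 12*(-1/45942) = -85796/4901 - 2/7657 = -50534598/2886689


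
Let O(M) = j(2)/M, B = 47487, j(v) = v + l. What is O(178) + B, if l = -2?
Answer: 47487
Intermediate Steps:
j(v) = -2 + v (j(v) = v - 2 = -2 + v)
O(M) = 0 (O(M) = (-2 + 2)/M = 0/M = 0)
O(178) + B = 0 + 47487 = 47487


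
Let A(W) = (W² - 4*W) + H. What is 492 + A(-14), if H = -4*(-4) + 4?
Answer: 764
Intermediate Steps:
H = 20 (H = 16 + 4 = 20)
A(W) = 20 + W² - 4*W (A(W) = (W² - 4*W) + 20 = 20 + W² - 4*W)
492 + A(-14) = 492 + (20 + (-14)² - 4*(-14)) = 492 + (20 + 196 + 56) = 492 + 272 = 764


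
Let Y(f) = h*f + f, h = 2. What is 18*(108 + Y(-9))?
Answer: 1458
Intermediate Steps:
Y(f) = 3*f (Y(f) = 2*f + f = 3*f)
18*(108 + Y(-9)) = 18*(108 + 3*(-9)) = 18*(108 - 27) = 18*81 = 1458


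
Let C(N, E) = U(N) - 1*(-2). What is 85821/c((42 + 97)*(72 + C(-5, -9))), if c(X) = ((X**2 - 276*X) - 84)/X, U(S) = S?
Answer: 274369737/29780027 ≈ 9.2132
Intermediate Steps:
C(N, E) = 2 + N (C(N, E) = N - 1*(-2) = N + 2 = 2 + N)
c(X) = (-84 + X**2 - 276*X)/X
85821/c((42 + 97)*(72 + C(-5, -9))) = 85821/(-276 + (42 + 97)*(72 + (2 - 5)) - 84*1/((42 + 97)*(72 + (2 - 5)))) = 85821/(-276 + 139*(72 - 3) - 84*1/(139*(72 - 3))) = 85821/(-276 + 139*69 - 84/(139*69)) = 85821/(-276 + 9591 - 84/9591) = 85821/(-276 + 9591 - 84*1/9591) = 85821/(-276 + 9591 - 28/3197) = 85821/(29780027/3197) = 85821*(3197/29780027) = 274369737/29780027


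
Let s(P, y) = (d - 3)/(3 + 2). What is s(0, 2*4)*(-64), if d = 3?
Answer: 0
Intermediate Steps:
s(P, y) = 0 (s(P, y) = (3 - 3)/(3 + 2) = 0/5 = 0*(⅕) = 0)
s(0, 2*4)*(-64) = 0*(-64) = 0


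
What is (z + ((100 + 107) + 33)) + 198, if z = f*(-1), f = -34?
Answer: 472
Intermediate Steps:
z = 34 (z = -34*(-1) = 34)
(z + ((100 + 107) + 33)) + 198 = (34 + ((100 + 107) + 33)) + 198 = (34 + (207 + 33)) + 198 = (34 + 240) + 198 = 274 + 198 = 472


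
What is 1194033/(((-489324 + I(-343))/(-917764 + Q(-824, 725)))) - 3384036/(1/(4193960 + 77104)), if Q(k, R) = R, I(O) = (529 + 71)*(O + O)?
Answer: -4340481593074556203/300308 ≈ -1.4453e+13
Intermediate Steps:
I(O) = 1200*O (I(O) = 600*(2*O) = 1200*O)
1194033/(((-489324 + I(-343))/(-917764 + Q(-824, 725)))) - 3384036/(1/(4193960 + 77104)) = 1194033/(((-489324 + 1200*(-343))/(-917764 + 725))) - 3384036/(1/(4193960 + 77104)) = 1194033/(((-489324 - 411600)/(-917039))) - 3384036/(1/4271064) = 1194033/((-900924*(-1/917039))) - 3384036/1/4271064 = 1194033/(900924/917039) - 3384036*4271064 = 1194033*(917039/900924) - 14453434334304 = 364991609429/300308 - 14453434334304 = -4340481593074556203/300308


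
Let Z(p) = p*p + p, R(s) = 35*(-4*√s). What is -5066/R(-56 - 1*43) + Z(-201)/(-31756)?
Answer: -10050/7939 - 2533*I*√11/2310 ≈ -1.2659 - 3.6368*I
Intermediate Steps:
R(s) = -140*√s
Z(p) = p + p² (Z(p) = p² + p = p + p²)
-5066/R(-56 - 1*43) + Z(-201)/(-31756) = -5066*(-1/(140*√(-56 - 1*43))) - 201*(1 - 201)/(-31756) = -5066*(-1/(140*√(-56 - 43))) - 201*(-200)*(-1/31756) = -5066*I*√11/4620 + 40200*(-1/31756) = -5066*I*√11/4620 - 10050/7939 = -2533*I*√11/2310 - 10050/7939 = -10050/7939 - 2533*I*√11/2310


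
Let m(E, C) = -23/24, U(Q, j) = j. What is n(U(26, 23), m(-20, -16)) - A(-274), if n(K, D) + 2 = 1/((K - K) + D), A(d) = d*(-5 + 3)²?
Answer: 25138/23 ≈ 1093.0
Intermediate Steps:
m(E, C) = -23/24 (m(E, C) = -23*1/24 = -23/24)
A(d) = 4*d (A(d) = d*(-2)² = d*4 = 4*d)
n(K, D) = -2 + 1/D (n(K, D) = -2 + 1/((K - K) + D) = -2 + 1/(0 + D) = -2 + 1/D)
n(U(26, 23), m(-20, -16)) - A(-274) = (-2 + 1/(-23/24)) - 4*(-274) = (-2 - 24/23) - 1*(-1096) = -70/23 + 1096 = 25138/23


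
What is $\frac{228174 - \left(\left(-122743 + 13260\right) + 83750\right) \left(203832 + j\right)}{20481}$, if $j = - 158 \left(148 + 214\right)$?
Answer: $\frac{3773612362}{20481} \approx 1.8425 \cdot 10^{5}$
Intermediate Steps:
$j = -57196$ ($j = \left(-158\right) 362 = -57196$)
$\frac{228174 - \left(\left(-122743 + 13260\right) + 83750\right) \left(203832 + j\right)}{20481} = \frac{228174 - \left(\left(-122743 + 13260\right) + 83750\right) \left(203832 - 57196\right)}{20481} = \left(228174 - \left(-109483 + 83750\right) 146636\right) \frac{1}{20481} = \left(228174 - \left(-25733\right) 146636\right) \frac{1}{20481} = \left(228174 - -3773384188\right) \frac{1}{20481} = \left(228174 + 3773384188\right) \frac{1}{20481} = 3773612362 \cdot \frac{1}{20481} = \frac{3773612362}{20481}$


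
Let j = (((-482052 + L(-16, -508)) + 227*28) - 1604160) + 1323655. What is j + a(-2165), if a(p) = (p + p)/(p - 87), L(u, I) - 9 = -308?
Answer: -851816835/1126 ≈ -7.5650e+5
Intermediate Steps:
L(u, I) = -299 (L(u, I) = 9 - 308 = -299)
a(p) = 2*p/(-87 + p) (a(p) = (2*p)/(-87 + p) = 2*p/(-87 + p))
j = -756500 (j = (((-482052 - 299) + 227*28) - 1604160) + 1323655 = ((-482351 + 6356) - 1604160) + 1323655 = (-475995 - 1604160) + 1323655 = -2080155 + 1323655 = -756500)
j + a(-2165) = -756500 + 2*(-2165)/(-87 - 2165) = -756500 + 2*(-2165)/(-2252) = -756500 + 2*(-2165)*(-1/2252) = -756500 + 2165/1126 = -851816835/1126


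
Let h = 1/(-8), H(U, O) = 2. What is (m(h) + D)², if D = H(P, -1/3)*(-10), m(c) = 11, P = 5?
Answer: 81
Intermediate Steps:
h = -⅛ (h = 1*(-⅛) = -⅛ ≈ -0.12500)
D = -20 (D = 2*(-10) = -20)
(m(h) + D)² = (11 - 20)² = (-9)² = 81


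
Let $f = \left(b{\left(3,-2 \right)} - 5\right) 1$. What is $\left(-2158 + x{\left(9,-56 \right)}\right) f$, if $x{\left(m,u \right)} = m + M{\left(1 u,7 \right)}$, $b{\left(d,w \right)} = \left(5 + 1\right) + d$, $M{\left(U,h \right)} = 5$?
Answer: $-8576$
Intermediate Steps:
$b{\left(d,w \right)} = 6 + d$
$x{\left(m,u \right)} = 5 + m$ ($x{\left(m,u \right)} = m + 5 = 5 + m$)
$f = 4$ ($f = \left(\left(6 + 3\right) - 5\right) 1 = \left(9 - 5\right) 1 = 4 \cdot 1 = 4$)
$\left(-2158 + x{\left(9,-56 \right)}\right) f = \left(-2158 + \left(5 + 9\right)\right) 4 = \left(-2158 + 14\right) 4 = \left(-2144\right) 4 = -8576$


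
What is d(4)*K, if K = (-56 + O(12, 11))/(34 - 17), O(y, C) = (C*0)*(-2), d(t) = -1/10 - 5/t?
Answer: 378/85 ≈ 4.4471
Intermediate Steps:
d(t) = -1/10 - 5/t (d(t) = -1*1/10 - 5/t = -1/10 - 5/t)
O(y, C) = 0 (O(y, C) = 0*(-2) = 0)
K = -56/17 (K = (-56 + 0)/(34 - 17) = -56/17 ≈ -3.2941)
d(4)*K = ((1/10)*(-50 - 1*4)/4)*(-56/17) = ((1/10)*(1/4)*(-50 - 4))*(-56/17) = ((1/10)*(1/4)*(-54))*(-56/17) = -27/20*(-56/17) = 378/85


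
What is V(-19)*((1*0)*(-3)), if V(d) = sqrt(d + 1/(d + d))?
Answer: 0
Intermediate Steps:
V(d) = sqrt(d + 1/(2*d))
V(-19)*((1*0)*(-3)) = (sqrt(2/(-19) + 4*(-19))/2)*((1*0)*(-3)) = (sqrt(2*(-1/19) - 76)/2)*(0*(-3)) = (sqrt(-2/19 - 76)/2)*0 = (sqrt(-1446/19)/2)*0 = ((I*sqrt(27474)/19)/2)*0 = (I*sqrt(27474)/38)*0 = 0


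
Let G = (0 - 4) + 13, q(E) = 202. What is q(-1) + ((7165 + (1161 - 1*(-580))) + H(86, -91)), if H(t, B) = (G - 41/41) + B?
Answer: 9025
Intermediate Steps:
G = 9 (G = -4 + 13 = 9)
H(t, B) = 8 + B (H(t, B) = (9 - 41/41) + B = (9 - 41*1/41) + B = (9 - 1) + B = 8 + B)
q(-1) + ((7165 + (1161 - 1*(-580))) + H(86, -91)) = 202 + ((7165 + (1161 - 1*(-580))) + (8 - 91)) = 202 + ((7165 + (1161 + 580)) - 83) = 202 + ((7165 + 1741) - 83) = 202 + (8906 - 83) = 202 + 8823 = 9025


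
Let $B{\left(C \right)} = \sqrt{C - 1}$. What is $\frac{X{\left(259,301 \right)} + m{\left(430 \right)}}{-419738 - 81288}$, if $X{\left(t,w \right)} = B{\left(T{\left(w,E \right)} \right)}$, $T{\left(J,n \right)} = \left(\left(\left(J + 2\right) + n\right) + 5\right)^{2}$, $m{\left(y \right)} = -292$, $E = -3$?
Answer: $\frac{146}{250513} - \frac{6 \sqrt{646}}{250513} \approx -2.5943 \cdot 10^{-5}$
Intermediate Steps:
$T{\left(J,n \right)} = \left(7 + J + n\right)^{2}$ ($T{\left(J,n \right)} = \left(\left(\left(2 + J\right) + n\right) + 5\right)^{2} = \left(\left(2 + J + n\right) + 5\right)^{2} = \left(7 + J + n\right)^{2}$)
$B{\left(C \right)} = \sqrt{-1 + C}$
$X{\left(t,w \right)} = \sqrt{-1 + \left(4 + w\right)^{2}}$ ($X{\left(t,w \right)} = \sqrt{-1 + \left(7 + w - 3\right)^{2}} = \sqrt{-1 + \left(4 + w\right)^{2}}$)
$\frac{X{\left(259,301 \right)} + m{\left(430 \right)}}{-419738 - 81288} = \frac{\sqrt{-1 + \left(4 + 301\right)^{2}} - 292}{-419738 - 81288} = \frac{\sqrt{-1 + 305^{2}} - 292}{-501026} = \left(\sqrt{-1 + 93025} - 292\right) \left(- \frac{1}{501026}\right) = \left(\sqrt{93024} - 292\right) \left(- \frac{1}{501026}\right) = \left(12 \sqrt{646} - 292\right) \left(- \frac{1}{501026}\right) = \left(-292 + 12 \sqrt{646}\right) \left(- \frac{1}{501026}\right) = \frac{146}{250513} - \frac{6 \sqrt{646}}{250513}$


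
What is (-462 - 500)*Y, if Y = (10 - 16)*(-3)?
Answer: -17316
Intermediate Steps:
Y = 18 (Y = -6*(-3) = 18)
(-462 - 500)*Y = (-462 - 500)*18 = -962*18 = -17316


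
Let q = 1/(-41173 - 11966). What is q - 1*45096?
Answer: -2396356345/53139 ≈ -45096.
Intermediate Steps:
q = -1/53139 (q = 1/(-53139) = -1/53139 ≈ -1.8819e-5)
q - 1*45096 = -1/53139 - 1*45096 = -1/53139 - 45096 = -2396356345/53139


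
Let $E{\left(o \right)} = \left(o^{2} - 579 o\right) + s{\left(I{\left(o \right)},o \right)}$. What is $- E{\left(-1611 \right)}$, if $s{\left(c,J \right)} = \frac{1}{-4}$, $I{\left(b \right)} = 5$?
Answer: $- \frac{14112359}{4} \approx -3.5281 \cdot 10^{6}$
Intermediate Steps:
$s{\left(c,J \right)} = - \frac{1}{4}$
$E{\left(o \right)} = - \frac{1}{4} + o^{2} - 579 o$ ($E{\left(o \right)} = \left(o^{2} - 579 o\right) - \frac{1}{4} = - \frac{1}{4} + o^{2} - 579 o$)
$- E{\left(-1611 \right)} = - (- \frac{1}{4} + \left(-1611\right)^{2} - -932769) = - (- \frac{1}{4} + 2595321 + 932769) = \left(-1\right) \frac{14112359}{4} = - \frac{14112359}{4}$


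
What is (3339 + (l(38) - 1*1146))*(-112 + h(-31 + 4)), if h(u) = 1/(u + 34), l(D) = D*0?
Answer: -1717119/7 ≈ -2.4530e+5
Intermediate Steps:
l(D) = 0
h(u) = 1/(34 + u)
(3339 + (l(38) - 1*1146))*(-112 + h(-31 + 4)) = (3339 + (0 - 1*1146))*(-112 + 1/(34 + (-31 + 4))) = (3339 + (0 - 1146))*(-112 + 1/(34 - 27)) = (3339 - 1146)*(-112 + 1/7) = 2193*(-112 + ⅐) = 2193*(-783/7) = -1717119/7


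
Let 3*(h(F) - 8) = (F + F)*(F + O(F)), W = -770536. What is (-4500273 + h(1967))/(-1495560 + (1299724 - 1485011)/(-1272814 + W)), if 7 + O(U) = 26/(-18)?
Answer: 106586319978950/82510713199251 ≈ 1.2918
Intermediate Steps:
O(U) = -76/9 (O(U) = -7 + 26/(-18) = -7 + 26*(-1/18) = -7 - 13/9 = -76/9)
h(F) = 8 + 2*F*(-76/9 + F)/3 (h(F) = 8 + ((F + F)*(F - 76/9))/3 = 8 + ((2*F)*(-76/9 + F))/3 = 8 + (2*F*(-76/9 + F))/3 = 8 + 2*F*(-76/9 + F)/3)
(-4500273 + h(1967))/(-1495560 + (1299724 - 1485011)/(-1272814 + W)) = (-4500273 + (8 - 152/27*1967 + (⅔)*1967²))/(-1495560 + (1299724 - 1485011)/(-1272814 - 770536)) = (-4500273 + (8 - 298984/27 + (⅔)*3869089))/(-1495560 - 185287/(-2043350)) = (-4500273 + (8 - 298984/27 + 7738178/3))/(-1495560 - 185287*(-1/2043350)) = (-4500273 + 69344834/27)/(-1495560 + 185287/2043350) = -52162537/(27*(-3055952340713/2043350)) = -52162537/27*(-2043350/3055952340713) = 106586319978950/82510713199251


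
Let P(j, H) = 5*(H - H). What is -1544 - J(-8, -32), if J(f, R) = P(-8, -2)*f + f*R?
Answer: -1800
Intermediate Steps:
P(j, H) = 0 (P(j, H) = 5*0 = 0)
J(f, R) = R*f (J(f, R) = 0*f + f*R = 0 + R*f = R*f)
-1544 - J(-8, -32) = -1544 - (-32)*(-8) = -1544 - 1*256 = -1544 - 256 = -1800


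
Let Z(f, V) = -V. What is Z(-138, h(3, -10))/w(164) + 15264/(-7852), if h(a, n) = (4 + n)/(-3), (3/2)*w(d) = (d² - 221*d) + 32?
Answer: -35543967/18287308 ≈ -1.9436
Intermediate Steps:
w(d) = 64/3 - 442*d/3 + 2*d²/3 (w(d) = 2*((d² - 221*d) + 32)/3 = 2*(32 + d² - 221*d)/3 = 64/3 - 442*d/3 + 2*d²/3)
h(a, n) = -4/3 - n/3 (h(a, n) = (4 + n)*(-⅓) = -4/3 - n/3)
Z(-138, h(3, -10))/w(164) + 15264/(-7852) = (-(-4/3 - ⅓*(-10)))/(64/3 - 442/3*164 + (⅔)*164²) + 15264/(-7852) = (-(-4/3 + 10/3))/(64/3 - 72488/3 + (⅔)*26896) + 15264*(-1/7852) = (-1*2)/(64/3 - 72488/3 + 53792/3) - 3816/1963 = -2/(-18632/3) - 3816/1963 = -2*(-3/18632) - 3816/1963 = 3/9316 - 3816/1963 = -35543967/18287308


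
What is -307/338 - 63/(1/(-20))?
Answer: 425573/338 ≈ 1259.1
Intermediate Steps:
-307/338 - 63/(1/(-20)) = -307*1/338 - 63/(-1/20) = -307/338 - 63*(-20) = -307/338 + 1260 = 425573/338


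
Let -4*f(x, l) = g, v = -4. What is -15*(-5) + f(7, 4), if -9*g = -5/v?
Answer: 10805/144 ≈ 75.035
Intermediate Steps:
g = -5/36 (g = -(-5)/(9*(-4)) = -(-5)*(-1)/(9*4) = -⅑*5/4 = -5/36 ≈ -0.13889)
f(x, l) = 5/144 (f(x, l) = -¼*(-5/36) = 5/144)
-15*(-5) + f(7, 4) = -15*(-5) + 5/144 = 75 + 5/144 = 10805/144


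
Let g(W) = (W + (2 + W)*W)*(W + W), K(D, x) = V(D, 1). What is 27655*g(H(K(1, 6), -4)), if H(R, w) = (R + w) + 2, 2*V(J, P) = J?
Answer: 746685/4 ≈ 1.8667e+5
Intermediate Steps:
V(J, P) = J/2
K(D, x) = D/2
H(R, w) = 2 + R + w
g(W) = 2*W*(W + W*(2 + W)) (g(W) = (W + W*(2 + W))*(2*W) = 2*W*(W + W*(2 + W)))
27655*g(H(K(1, 6), -4)) = 27655*(2*(2 + (½)*1 - 4)²*(3 + (2 + (½)*1 - 4))) = 27655*(2*(2 + ½ - 4)²*(3 + (2 + ½ - 4))) = 27655*(2*(-3/2)²*(3 - 3/2)) = 27655*(2*(9/4)*(3/2)) = 27655*(27/4) = 746685/4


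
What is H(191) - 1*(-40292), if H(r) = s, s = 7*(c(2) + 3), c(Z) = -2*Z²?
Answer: 40257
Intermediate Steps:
s = -35 (s = 7*(-2*2² + 3) = 7*(-2*4 + 3) = 7*(-8 + 3) = 7*(-5) = -35)
H(r) = -35
H(191) - 1*(-40292) = -35 - 1*(-40292) = -35 + 40292 = 40257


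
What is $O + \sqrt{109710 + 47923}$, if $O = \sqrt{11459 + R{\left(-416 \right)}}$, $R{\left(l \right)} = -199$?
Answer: $2 \sqrt{2815} + 7 \sqrt{3217} \approx 503.14$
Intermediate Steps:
$O = 2 \sqrt{2815}$ ($O = \sqrt{11459 - 199} = \sqrt{11260} = 2 \sqrt{2815} \approx 106.11$)
$O + \sqrt{109710 + 47923} = 2 \sqrt{2815} + \sqrt{109710 + 47923} = 2 \sqrt{2815} + \sqrt{157633} = 2 \sqrt{2815} + 7 \sqrt{3217}$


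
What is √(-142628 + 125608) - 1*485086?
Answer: -485086 + 2*I*√4255 ≈ -4.8509e+5 + 130.46*I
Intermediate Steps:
√(-142628 + 125608) - 1*485086 = √(-17020) - 485086 = 2*I*√4255 - 485086 = -485086 + 2*I*√4255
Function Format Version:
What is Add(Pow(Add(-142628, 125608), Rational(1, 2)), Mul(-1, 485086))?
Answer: Add(-485086, Mul(2, I, Pow(4255, Rational(1, 2)))) ≈ Add(-4.8509e+5, Mul(130.46, I))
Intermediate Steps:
Add(Pow(Add(-142628, 125608), Rational(1, 2)), Mul(-1, 485086)) = Add(Pow(-17020, Rational(1, 2)), -485086) = Add(Mul(2, I, Pow(4255, Rational(1, 2))), -485086) = Add(-485086, Mul(2, I, Pow(4255, Rational(1, 2))))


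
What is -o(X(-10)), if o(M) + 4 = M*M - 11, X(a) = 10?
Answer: -85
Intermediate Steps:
o(M) = -15 + M² (o(M) = -4 + (M*M - 11) = -4 + (M² - 11) = -4 + (-11 + M²) = -15 + M²)
-o(X(-10)) = -(-15 + 10²) = -(-15 + 100) = -1*85 = -85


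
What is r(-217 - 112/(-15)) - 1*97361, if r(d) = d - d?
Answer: -97361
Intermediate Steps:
r(d) = 0
r(-217 - 112/(-15)) - 1*97361 = 0 - 1*97361 = 0 - 97361 = -97361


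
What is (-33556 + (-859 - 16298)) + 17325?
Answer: -33388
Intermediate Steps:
(-33556 + (-859 - 16298)) + 17325 = (-33556 - 17157) + 17325 = -50713 + 17325 = -33388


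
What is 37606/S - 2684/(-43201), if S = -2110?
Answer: -809476783/45577055 ≈ -17.761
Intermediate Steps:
37606/S - 2684/(-43201) = 37606/(-2110) - 2684/(-43201) = 37606*(-1/2110) - 2684*(-1/43201) = -18803/1055 + 2684/43201 = -809476783/45577055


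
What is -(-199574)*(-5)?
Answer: -997870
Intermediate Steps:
-(-199574)*(-5) = -99787*10 = -997870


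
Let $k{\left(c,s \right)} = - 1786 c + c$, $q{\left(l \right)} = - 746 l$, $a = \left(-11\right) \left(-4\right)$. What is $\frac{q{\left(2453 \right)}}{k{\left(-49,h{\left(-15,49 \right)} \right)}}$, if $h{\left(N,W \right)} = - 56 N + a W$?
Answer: $- \frac{1829938}{87465} \approx -20.922$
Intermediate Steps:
$a = 44$
$h{\left(N,W \right)} = - 56 N + 44 W$
$k{\left(c,s \right)} = - 1785 c$
$\frac{q{\left(2453 \right)}}{k{\left(-49,h{\left(-15,49 \right)} \right)}} = \frac{\left(-746\right) 2453}{\left(-1785\right) \left(-49\right)} = - \frac{1829938}{87465}$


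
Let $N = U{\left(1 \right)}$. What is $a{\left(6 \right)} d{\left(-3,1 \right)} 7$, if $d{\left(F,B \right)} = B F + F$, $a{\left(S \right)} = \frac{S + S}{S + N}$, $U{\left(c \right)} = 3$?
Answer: $-56$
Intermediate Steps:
$N = 3$
$a{\left(S \right)} = \frac{2 S}{3 + S}$ ($a{\left(S \right)} = \frac{S + S}{S + 3} = \frac{2 S}{3 + S}$)
$d{\left(F,B \right)} = F + B F$
$a{\left(6 \right)} d{\left(-3,1 \right)} 7 = 2 \cdot 6 \frac{1}{3 + 6} \left(- 3 \left(1 + 1\right)\right) 7 = 2 \cdot 6 \cdot \frac{1}{9} \left(\left(-3\right) 2\right) 7 = 2 \cdot 6 \cdot \frac{1}{9} \left(-6\right) 7 = \frac{4}{3} \left(-6\right) 7 = \left(-8\right) 7 = -56$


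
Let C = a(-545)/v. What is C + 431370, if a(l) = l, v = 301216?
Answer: 129935545375/301216 ≈ 4.3137e+5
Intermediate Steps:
C = -545/301216 ≈ -0.0018093
C + 431370 = -545/301216 + 431370 = 129935545375/301216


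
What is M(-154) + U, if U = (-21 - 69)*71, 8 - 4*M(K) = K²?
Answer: -12317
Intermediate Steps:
M(K) = 2 - K²/4
U = -6390 (U = -90*71 = -6390)
M(-154) + U = (2 - ¼*(-154)²) - 6390 = (2 - ¼*23716) - 6390 = (2 - 5929) - 6390 = -5927 - 6390 = -12317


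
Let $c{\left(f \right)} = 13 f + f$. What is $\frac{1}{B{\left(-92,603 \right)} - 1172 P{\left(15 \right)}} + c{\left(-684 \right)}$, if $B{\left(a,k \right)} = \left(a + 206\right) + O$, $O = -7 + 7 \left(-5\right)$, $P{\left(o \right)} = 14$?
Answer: $- \frac{156433537}{16336} \approx -9576.0$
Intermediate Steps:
$c{\left(f \right)} = 14 f$
$O = -42$ ($O = -7 - 35 = -42$)
$B{\left(a,k \right)} = 164 + a$ ($B{\left(a,k \right)} = \left(a + 206\right) - 42 = \left(206 + a\right) - 42 = 164 + a$)
$\frac{1}{B{\left(-92,603 \right)} - 1172 P{\left(15 \right)}} + c{\left(-684 \right)} = \frac{1}{\left(164 - 92\right) - 16408} + 14 \left(-684\right) = \frac{1}{72 - 16408} - 9576 = \frac{1}{-16336} - 9576 = - \frac{1}{16336} - 9576 = - \frac{156433537}{16336}$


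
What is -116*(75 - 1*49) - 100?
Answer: -3116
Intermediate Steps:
-116*(75 - 1*49) - 100 = -116*(75 - 49) - 100 = -116*26 - 100 = -3016 - 100 = -3116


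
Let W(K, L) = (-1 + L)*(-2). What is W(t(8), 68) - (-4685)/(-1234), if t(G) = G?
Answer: -170041/1234 ≈ -137.80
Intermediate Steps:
W(K, L) = 2 - 2*L
W(t(8), 68) - (-4685)/(-1234) = (2 - 2*68) - (-4685)/(-1234) = (2 - 136) - (-4685)*(-1)/1234 = -134 - 1*4685/1234 = -134 - 4685/1234 = -170041/1234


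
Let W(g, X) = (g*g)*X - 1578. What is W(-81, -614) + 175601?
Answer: -3854431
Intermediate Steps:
W(g, X) = -1578 + X*g² (W(g, X) = g²*X - 1578 = X*g² - 1578 = -1578 + X*g²)
W(-81, -614) + 175601 = (-1578 - 614*(-81)²) + 175601 = (-1578 - 614*6561) + 175601 = (-1578 - 4028454) + 175601 = -4030032 + 175601 = -3854431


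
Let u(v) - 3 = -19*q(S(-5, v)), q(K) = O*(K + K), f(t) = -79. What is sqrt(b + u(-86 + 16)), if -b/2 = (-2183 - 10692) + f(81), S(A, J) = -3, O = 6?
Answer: 3*sqrt(2955) ≈ 163.08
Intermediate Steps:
q(K) = 12*K (q(K) = 6*(K + K) = 6*(2*K) = 12*K)
b = 25908 (b = -2*((-2183 - 10692) - 79) = -2*(-12875 - 79) = -2*(-12954) = 25908)
u(v) = 687 (u(v) = 3 - 228*(-3) = 3 - 19*(-36) = 3 + 684 = 687)
sqrt(b + u(-86 + 16)) = sqrt(25908 + 687) = sqrt(26595) = 3*sqrt(2955)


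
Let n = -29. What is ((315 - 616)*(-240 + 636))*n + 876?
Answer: 3457560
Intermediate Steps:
((315 - 616)*(-240 + 636))*n + 876 = ((315 - 616)*(-240 + 636))*(-29) + 876 = -301*396*(-29) + 876 = -119196*(-29) + 876 = 3456684 + 876 = 3457560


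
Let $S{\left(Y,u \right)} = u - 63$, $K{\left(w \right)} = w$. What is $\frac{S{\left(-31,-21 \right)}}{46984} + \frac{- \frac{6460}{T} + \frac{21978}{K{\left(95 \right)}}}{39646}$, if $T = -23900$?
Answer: $\frac{1530977918}{377618139385} \approx 0.0040543$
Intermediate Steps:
$S{\left(Y,u \right)} = -63 + u$
$\frac{S{\left(-31,-21 \right)}}{46984} + \frac{- \frac{6460}{T} + \frac{21978}{K{\left(95 \right)}}}{39646} = \frac{-63 - 21}{46984} + \frac{- \frac{6460}{-23900} + \frac{21978}{95}}{39646} = \left(-84\right) \frac{1}{46984} + \left(\left(-6460\right) \left(- \frac{1}{23900}\right) + 21978 \cdot \frac{1}{95}\right) \frac{1}{39646} = - \frac{3}{1678} + \left(\frac{323}{1195} + \frac{21978}{95}\right) \frac{1}{39646} = - \frac{3}{1678} + \frac{5258879}{22705} \cdot \frac{1}{39646} = - \frac{3}{1678} + \frac{5258879}{900162430} = \frac{1530977918}{377618139385}$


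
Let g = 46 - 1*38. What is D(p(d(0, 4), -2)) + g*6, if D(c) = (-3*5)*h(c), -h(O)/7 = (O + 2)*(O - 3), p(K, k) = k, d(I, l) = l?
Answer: 48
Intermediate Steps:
g = 8 (g = 46 - 38 = 8)
h(O) = -7*(-3 + O)*(2 + O) (h(O) = -7*(O + 2)*(O - 3) = -7*(2 + O)*(-3 + O) = -7*(-3 + O)*(2 + O))
D(c) = -630 - 105*c + 105*c² (D(c) = (-3*5)*(42 - 7*c² + 7*c) = -15*(42 - 7*c² + 7*c) = -630 - 105*c + 105*c²)
D(p(d(0, 4), -2)) + g*6 = (-630 - 105*(-2) + 105*(-2)²) + 8*6 = (-630 + 210 + 105*4) + 48 = (-630 + 210 + 420) + 48 = 0 + 48 = 48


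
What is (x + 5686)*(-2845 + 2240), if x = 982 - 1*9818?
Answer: 1905750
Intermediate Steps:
x = -8836 (x = 982 - 9818 = -8836)
(x + 5686)*(-2845 + 2240) = (-8836 + 5686)*(-2845 + 2240) = -3150*(-605) = 1905750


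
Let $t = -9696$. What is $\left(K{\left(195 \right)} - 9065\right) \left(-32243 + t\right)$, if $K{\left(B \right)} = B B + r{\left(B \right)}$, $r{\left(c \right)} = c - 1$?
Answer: $-1222689606$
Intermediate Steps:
$r{\left(c \right)} = -1 + c$
$K{\left(B \right)} = -1 + B + B^{2}$ ($K{\left(B \right)} = B B + \left(-1 + B\right) = B^{2} + \left(-1 + B\right) = -1 + B + B^{2}$)
$\left(K{\left(195 \right)} - 9065\right) \left(-32243 + t\right) = \left(\left(-1 + 195 + 195^{2}\right) - 9065\right) \left(-32243 - 9696\right) = \left(\left(-1 + 195 + 38025\right) - 9065\right) \left(-41939\right) = \left(38219 - 9065\right) \left(-41939\right) = 29154 \left(-41939\right) = -1222689606$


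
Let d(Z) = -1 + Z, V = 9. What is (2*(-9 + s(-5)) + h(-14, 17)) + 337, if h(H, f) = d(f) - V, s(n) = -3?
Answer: 320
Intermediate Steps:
h(H, f) = -10 + f (h(H, f) = (-1 + f) - 1*9 = (-1 + f) - 9 = -10 + f)
(2*(-9 + s(-5)) + h(-14, 17)) + 337 = (2*(-9 - 3) + (-10 + 17)) + 337 = (2*(-12) + 7) + 337 = (-24 + 7) + 337 = -17 + 337 = 320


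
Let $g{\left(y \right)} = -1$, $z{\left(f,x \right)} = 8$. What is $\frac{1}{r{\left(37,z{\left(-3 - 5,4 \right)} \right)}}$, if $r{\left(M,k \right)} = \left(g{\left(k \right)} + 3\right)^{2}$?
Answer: $\frac{1}{4} \approx 0.25$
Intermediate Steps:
$r{\left(M,k \right)} = 4$ ($r{\left(M,k \right)} = \left(-1 + 3\right)^{2} = 2^{2} = 4$)
$\frac{1}{r{\left(37,z{\left(-3 - 5,4 \right)} \right)}} = \frac{1}{4}$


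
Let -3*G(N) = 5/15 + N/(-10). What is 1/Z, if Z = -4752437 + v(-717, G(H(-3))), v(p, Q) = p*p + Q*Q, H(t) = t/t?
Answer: -8100/34330618751 ≈ -2.3594e-7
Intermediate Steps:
H(t) = 1
G(N) = -⅑ + N/30 (G(N) = -(5/15 + N/(-10))/3 = -(5*(1/15) + N*(-⅒))/3 = -(⅓ - N/10)/3 = -⅑ + N/30)
v(p, Q) = Q² + p² (v(p, Q) = p² + Q² = Q² + p²)
Z = -34330618751/8100 (Z = -4752437 + ((-⅑ + (1/30)*1)² + (-717)²) = -4752437 + ((-⅑ + 1/30)² + 514089) = -4752437 + ((-7/90)² + 514089) = -4752437 + (49/8100 + 514089) = -4752437 + 4164120949/8100 = -34330618751/8100 ≈ -4.2383e+6)
1/Z = 1/(-34330618751/8100) = -8100/34330618751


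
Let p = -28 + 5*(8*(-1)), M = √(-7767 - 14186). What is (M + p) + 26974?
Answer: 26906 + I*√21953 ≈ 26906.0 + 148.17*I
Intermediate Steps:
M = I*√21953 (M = √(-21953) = I*√21953 ≈ 148.17*I)
p = -68 (p = -28 + 5*(-8) = -28 - 40 = -68)
(M + p) + 26974 = (I*√21953 - 68) + 26974 = (-68 + I*√21953) + 26974 = 26906 + I*√21953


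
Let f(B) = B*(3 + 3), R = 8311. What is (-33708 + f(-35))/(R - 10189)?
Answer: 5653/313 ≈ 18.061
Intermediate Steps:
f(B) = 6*B (f(B) = B*6 = 6*B)
(-33708 + f(-35))/(R - 10189) = (-33708 + 6*(-35))/(8311 - 10189) = (-33708 - 210)/(-1878) = -33918*(-1/1878) = 5653/313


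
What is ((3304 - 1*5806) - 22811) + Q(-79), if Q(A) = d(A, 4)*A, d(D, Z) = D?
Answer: -19072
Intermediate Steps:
Q(A) = A² (Q(A) = A*A = A²)
((3304 - 1*5806) - 22811) + Q(-79) = ((3304 - 1*5806) - 22811) + (-79)² = ((3304 - 5806) - 22811) + 6241 = (-2502 - 22811) + 6241 = -25313 + 6241 = -19072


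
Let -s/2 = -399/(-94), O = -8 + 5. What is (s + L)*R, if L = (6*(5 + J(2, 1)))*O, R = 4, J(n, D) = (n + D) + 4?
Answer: -42204/47 ≈ -897.96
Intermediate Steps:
J(n, D) = 4 + D + n (J(n, D) = (D + n) + 4 = 4 + D + n)
O = -3
L = -216 (L = (6*(5 + (4 + 1 + 2)))*(-3) = (6*(5 + 7))*(-3) = (6*12)*(-3) = 72*(-3) = -216)
s = -399/47 (s = -(-798)/(-94) = -(-798)*(-1)/94 = -2*399/94 = -399/47 ≈ -8.4894)
(s + L)*R = (-399/47 - 216)*4 = -10551/47*4 = -42204/47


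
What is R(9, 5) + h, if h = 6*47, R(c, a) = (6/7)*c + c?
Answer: 2091/7 ≈ 298.71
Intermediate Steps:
R(c, a) = 13*c/7 (R(c, a) = (6*(⅐))*c + c = 6*c/7 + c = 13*c/7)
h = 282
R(9, 5) + h = (13/7)*9 + 282 = 117/7 + 282 = 2091/7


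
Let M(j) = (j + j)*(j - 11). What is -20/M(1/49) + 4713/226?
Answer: 3980927/60794 ≈ 65.482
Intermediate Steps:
M(j) = 2*j*(-11 + j) (M(j) = (2*j)*(-11 + j) = 2*j*(-11 + j))
-20/M(1/49) + 4713/226 = -20*49/(2*(-11 + 1/49)) + 4713/226 = -20*49/(2*(-11 + 1/49)) + 4713*(1/226) = -20/(2*(1/49)*(-538/49)) + 4713/226 = -20/(-1076/2401) + 4713/226 = -20*(-2401/1076) + 4713/226 = 12005/269 + 4713/226 = 3980927/60794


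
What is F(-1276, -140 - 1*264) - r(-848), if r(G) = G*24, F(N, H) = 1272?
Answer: 21624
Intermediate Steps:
r(G) = 24*G
F(-1276, -140 - 1*264) - r(-848) = 1272 - 24*(-848) = 1272 - 1*(-20352) = 1272 + 20352 = 21624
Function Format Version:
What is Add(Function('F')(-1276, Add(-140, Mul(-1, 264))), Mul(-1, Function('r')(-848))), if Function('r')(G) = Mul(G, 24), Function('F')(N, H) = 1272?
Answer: 21624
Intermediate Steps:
Function('r')(G) = Mul(24, G)
Add(Function('F')(-1276, Add(-140, Mul(-1, 264))), Mul(-1, Function('r')(-848))) = Add(1272, Mul(-1, Mul(24, -848))) = Add(1272, Mul(-1, -20352)) = Add(1272, 20352) = 21624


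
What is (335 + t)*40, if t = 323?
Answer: 26320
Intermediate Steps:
(335 + t)*40 = (335 + 323)*40 = 658*40 = 26320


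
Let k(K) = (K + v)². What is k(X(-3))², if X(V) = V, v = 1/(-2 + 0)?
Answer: 2401/16 ≈ 150.06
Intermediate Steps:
v = -½ (v = 1/(-2) = -½ ≈ -0.50000)
k(K) = (-½ + K)² (k(K) = (K - ½)² = (-½ + K)²)
k(X(-3))² = ((-1 + 2*(-3))²/4)² = ((-1 - 6)²/4)² = ((¼)*(-7)²)² = ((¼)*49)² = (49/4)² = 2401/16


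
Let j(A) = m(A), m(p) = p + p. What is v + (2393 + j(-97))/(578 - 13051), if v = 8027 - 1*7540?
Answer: 6072152/12473 ≈ 486.82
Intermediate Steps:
m(p) = 2*p
j(A) = 2*A
v = 487 (v = 8027 - 7540 = 487)
v + (2393 + j(-97))/(578 - 13051) = 487 + (2393 + 2*(-97))/(578 - 13051) = 487 + (2393 - 194)/(-12473) = 487 + 2199*(-1/12473) = 487 - 2199/12473 = 6072152/12473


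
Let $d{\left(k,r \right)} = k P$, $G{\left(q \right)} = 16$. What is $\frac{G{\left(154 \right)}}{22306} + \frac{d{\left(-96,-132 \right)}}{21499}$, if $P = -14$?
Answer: $\frac{15161624}{239778347} \approx 0.063232$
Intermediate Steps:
$d{\left(k,r \right)} = - 14 k$ ($d{\left(k,r \right)} = k \left(-14\right) = - 14 k$)
$\frac{G{\left(154 \right)}}{22306} + \frac{d{\left(-96,-132 \right)}}{21499} = \frac{16}{22306} + \frac{\left(-14\right) \left(-96\right)}{21499} = 16 \cdot \frac{1}{22306} + 1344 \cdot \frac{1}{21499} = \frac{8}{11153} + \frac{1344}{21499} = \frac{15161624}{239778347}$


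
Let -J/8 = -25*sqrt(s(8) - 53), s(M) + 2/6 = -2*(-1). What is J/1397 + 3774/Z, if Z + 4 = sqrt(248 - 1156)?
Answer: -1258/77 - 629*I*sqrt(227)/77 + 200*I*sqrt(462)/4191 ≈ -16.338 - 122.05*I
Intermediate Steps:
s(M) = 5/3 (s(M) = -1/3 - 2*(-1) = -1/3 + 2 = 5/3)
Z = -4 + 2*I*sqrt(227) (Z = -4 + sqrt(248 - 1156) = -4 + sqrt(-908) = -4 + 2*I*sqrt(227) ≈ -4.0 + 30.133*I)
J = 200*I*sqrt(462)/3 (J = -(-200)*sqrt(5/3 - 53) = -(-200)*sqrt(-154/3) = -(-200)*I*sqrt(462)/3 = 200*I*sqrt(462)/3 ≈ 1432.9*I)
J/1397 + 3774/Z = (200*I*sqrt(462)/3)/1397 + 3774/(-4 + 2*I*sqrt(227)) = (200*I*sqrt(462)/3)*(1/1397) + 3774/(-4 + 2*I*sqrt(227)) = 200*I*sqrt(462)/4191 + 3774/(-4 + 2*I*sqrt(227)) = 3774/(-4 + 2*I*sqrt(227)) + 200*I*sqrt(462)/4191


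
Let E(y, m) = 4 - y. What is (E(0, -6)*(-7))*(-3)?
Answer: 84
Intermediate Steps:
(E(0, -6)*(-7))*(-3) = ((4 - 1*0)*(-7))*(-3) = ((4 + 0)*(-7))*(-3) = (4*(-7))*(-3) = -28*(-3) = 84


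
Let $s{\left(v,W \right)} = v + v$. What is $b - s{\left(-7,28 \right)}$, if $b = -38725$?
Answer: $-38711$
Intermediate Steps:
$s{\left(v,W \right)} = 2 v$
$b - s{\left(-7,28 \right)} = -38725 - 2 \left(-7\right) = -38725 - -14 = -38725 + 14 = -38711$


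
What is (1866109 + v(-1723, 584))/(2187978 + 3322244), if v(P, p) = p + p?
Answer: 1867277/5510222 ≈ 0.33888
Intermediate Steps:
v(P, p) = 2*p
(1866109 + v(-1723, 584))/(2187978 + 3322244) = (1866109 + 2*584)/(2187978 + 3322244) = (1866109 + 1168)/5510222 = 1867277*(1/5510222) = 1867277/5510222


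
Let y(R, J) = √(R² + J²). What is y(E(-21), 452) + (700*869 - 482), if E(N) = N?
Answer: 607818 + √204745 ≈ 6.0827e+5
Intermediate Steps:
y(R, J) = √(J² + R²)
y(E(-21), 452) + (700*869 - 482) = √(452² + (-21)²) + (700*869 - 482) = √(204304 + 441) + (608300 - 482) = √204745 + 607818 = 607818 + √204745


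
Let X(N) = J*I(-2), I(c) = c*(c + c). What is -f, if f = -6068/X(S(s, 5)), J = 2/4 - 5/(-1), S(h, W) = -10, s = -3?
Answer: 1517/11 ≈ 137.91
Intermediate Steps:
I(c) = 2*c² (I(c) = c*(2*c) = 2*c²)
J = 11/2 (J = 2*(¼) - 5*(-1) = ½ + 5 = 11/2 ≈ 5.5000)
X(N) = 44 (X(N) = 11*(2*(-2)²)/2 = 11*(2*4)/2 = (11/2)*8 = 44)
f = -1517/11 (f = -6068/44 = -6068*1/44 = -1517/11 ≈ -137.91)
-f = -1*(-1517/11) = 1517/11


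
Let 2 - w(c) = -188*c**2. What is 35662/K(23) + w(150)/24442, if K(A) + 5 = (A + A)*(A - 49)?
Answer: 2104290899/14677421 ≈ 143.37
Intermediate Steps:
K(A) = -5 + 2*A*(-49 + A) (K(A) = -5 + (A + A)*(A - 49) = -5 + (2*A)*(-49 + A) = -5 + 2*A*(-49 + A))
w(c) = 2 + 188*c**2 (w(c) = 2 - (-188)*c**2 = 2 + 188*c**2)
35662/K(23) + w(150)/24442 = 35662/(-5 - 98*23 + 2*23**2) + (2 + 188*150**2)/24442 = 35662/(-5 - 2254 + 2*529) + (2 + 188*22500)*(1/24442) = 35662/(-5 - 2254 + 1058) + (2 + 4230000)*(1/24442) = 35662/(-1201) + 4230002*(1/24442) = 35662*(-1/1201) + 2115001/12221 = -35662/1201 + 2115001/12221 = 2104290899/14677421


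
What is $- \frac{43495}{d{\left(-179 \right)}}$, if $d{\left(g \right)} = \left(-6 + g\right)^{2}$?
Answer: $- \frac{8699}{6845} \approx -1.2709$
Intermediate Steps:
$- \frac{43495}{d{\left(-179 \right)}} = - \frac{43495}{\left(-6 - 179\right)^{2}} = - \frac{43495}{\left(-185\right)^{2}} = - \frac{43495}{34225} = \left(-43495\right) \frac{1}{34225} = - \frac{8699}{6845}$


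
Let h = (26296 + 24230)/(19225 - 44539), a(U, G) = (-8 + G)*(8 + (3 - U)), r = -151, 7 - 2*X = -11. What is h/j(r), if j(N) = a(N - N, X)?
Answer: -8421/46409 ≈ -0.18145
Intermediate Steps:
X = 9 (X = 7/2 - 1/2*(-11) = 7/2 + 11/2 = 9)
a(U, G) = (-8 + G)*(11 - U)
j(N) = 11 (j(N) = -88 + 8*(N - N) + 11*9 - 1*9*(N - N) = -88 + 8*0 + 99 - 1*9*0 = -88 + 0 + 99 + 0 = 11)
h = -8421/4219 (h = 50526/(-25314) = 50526*(-1/25314) = -8421/4219 ≈ -1.9960)
h/j(r) = -8421/4219/11 = -8421/4219*1/11 = -8421/46409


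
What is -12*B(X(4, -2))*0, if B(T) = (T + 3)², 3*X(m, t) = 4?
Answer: 0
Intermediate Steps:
X(m, t) = 4/3 (X(m, t) = (⅓)*4 = 4/3)
B(T) = (3 + T)²
-12*B(X(4, -2))*0 = -12*(3 + 4/3)²*0 = -12*(13/3)²*0 = -12*169/9*0 = -676/3*0 = 0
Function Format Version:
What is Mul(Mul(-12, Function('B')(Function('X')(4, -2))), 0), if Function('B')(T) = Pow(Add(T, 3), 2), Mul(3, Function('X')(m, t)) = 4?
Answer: 0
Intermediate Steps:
Function('X')(m, t) = Rational(4, 3) (Function('X')(m, t) = Mul(Rational(1, 3), 4) = Rational(4, 3))
Function('B')(T) = Pow(Add(3, T), 2)
Mul(Mul(-12, Function('B')(Function('X')(4, -2))), 0) = Mul(Mul(-12, Pow(Add(3, Rational(4, 3)), 2)), 0) = Mul(Mul(-12, Pow(Rational(13, 3), 2)), 0) = Mul(Mul(-12, Rational(169, 9)), 0) = Mul(Rational(-676, 3), 0) = 0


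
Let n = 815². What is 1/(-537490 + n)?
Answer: 1/126735 ≈ 7.8905e-6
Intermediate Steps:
n = 664225
1/(-537490 + n) = 1/(-537490 + 664225) = 1/126735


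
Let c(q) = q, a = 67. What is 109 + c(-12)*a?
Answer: -695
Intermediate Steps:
109 + c(-12)*a = 109 - 12*67 = 109 - 804 = -695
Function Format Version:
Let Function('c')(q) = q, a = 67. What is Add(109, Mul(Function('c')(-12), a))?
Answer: -695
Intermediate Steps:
Add(109, Mul(Function('c')(-12), a)) = Add(109, Mul(-12, 67)) = Add(109, -804) = -695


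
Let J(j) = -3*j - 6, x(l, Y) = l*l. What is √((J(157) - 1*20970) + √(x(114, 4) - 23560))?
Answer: √(-21447 + 2*I*√2641) ≈ 0.3509 + 146.45*I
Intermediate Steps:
x(l, Y) = l²
J(j) = -6 - 3*j
√((J(157) - 1*20970) + √(x(114, 4) - 23560)) = √(((-6 - 3*157) - 1*20970) + √(114² - 23560)) = √(((-6 - 471) - 20970) + √(12996 - 23560)) = √((-477 - 20970) + √(-10564)) = √(-21447 + 2*I*√2641)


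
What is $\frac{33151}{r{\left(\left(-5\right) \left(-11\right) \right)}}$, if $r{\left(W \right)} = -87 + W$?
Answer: $- \frac{33151}{32} \approx -1036.0$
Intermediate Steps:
$\frac{33151}{r{\left(\left(-5\right) \left(-11\right) \right)}} = \frac{33151}{-87 - -55} = \frac{33151}{-87 + 55} = \frac{33151}{-32} = 33151 \left(- \frac{1}{32}\right) = - \frac{33151}{32}$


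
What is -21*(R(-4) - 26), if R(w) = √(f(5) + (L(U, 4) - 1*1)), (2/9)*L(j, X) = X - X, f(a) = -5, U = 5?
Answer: 546 - 21*I*√6 ≈ 546.0 - 51.439*I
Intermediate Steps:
L(j, X) = 0 (L(j, X) = 9*(X - X)/2 = (9/2)*0 = 0)
R(w) = I*√6 (R(w) = √(-5 + (0 - 1*1)) = √(-5 + (0 - 1)) = √(-5 - 1) = √(-6) = I*√6)
-21*(R(-4) - 26) = -21*(I*√6 - 26) = -21*(-26 + I*√6) = 546 - 21*I*√6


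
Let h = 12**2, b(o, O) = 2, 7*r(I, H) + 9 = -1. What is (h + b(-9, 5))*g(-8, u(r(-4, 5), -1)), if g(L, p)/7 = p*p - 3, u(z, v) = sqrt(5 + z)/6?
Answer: -53363/18 ≈ -2964.6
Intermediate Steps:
r(I, H) = -10/7 (r(I, H) = -9/7 + (1/7)*(-1) = -9/7 - 1/7 = -10/7)
u(z, v) = sqrt(5 + z)/6 (u(z, v) = sqrt(5 + z)*(1/6) = sqrt(5 + z)/6)
g(L, p) = -21 + 7*p**2 (g(L, p) = 7*(p*p - 3) = 7*(p**2 - 3) = 7*(-3 + p**2) = -21 + 7*p**2)
h = 144
(h + b(-9, 5))*g(-8, u(r(-4, 5), -1)) = (144 + 2)*(-21 + 7*(sqrt(5 - 10/7)/6)**2) = 146*(-21 + 7*(sqrt(25/7)/6)**2) = 146*(-21 + 7*((5*sqrt(7)/7)/6)**2) = 146*(-21 + 7*(5*sqrt(7)/42)**2) = 146*(-21 + 7*(25/252)) = 146*(-21 + 25/36) = 146*(-731/36) = -53363/18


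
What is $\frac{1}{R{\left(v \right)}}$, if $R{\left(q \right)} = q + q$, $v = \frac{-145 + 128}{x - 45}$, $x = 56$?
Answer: $- \frac{11}{34} \approx -0.32353$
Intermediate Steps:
$v = - \frac{17}{11}$ ($v = \frac{-145 + 128}{56 - 45} = - \frac{17}{11} \approx -1.5455$)
$R{\left(q \right)} = 2 q$
$\frac{1}{R{\left(v \right)}} = \frac{1}{2 \left(- \frac{17}{11}\right)} = \frac{1}{- \frac{34}{11}} = - \frac{11}{34}$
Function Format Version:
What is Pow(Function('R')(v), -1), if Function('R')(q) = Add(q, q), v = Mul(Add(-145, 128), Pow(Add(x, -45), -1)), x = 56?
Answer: Rational(-11, 34) ≈ -0.32353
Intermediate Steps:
v = Rational(-17, 11) (v = Mul(Add(-145, 128), Pow(Add(56, -45), -1)) = Mul(-17, Pow(11, -1)) = Mul(-17, Rational(1, 11)) = Rational(-17, 11) ≈ -1.5455)
Function('R')(q) = Mul(2, q)
Pow(Function('R')(v), -1) = Pow(Mul(2, Rational(-17, 11)), -1) = Pow(Rational(-34, 11), -1) = Rational(-11, 34)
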